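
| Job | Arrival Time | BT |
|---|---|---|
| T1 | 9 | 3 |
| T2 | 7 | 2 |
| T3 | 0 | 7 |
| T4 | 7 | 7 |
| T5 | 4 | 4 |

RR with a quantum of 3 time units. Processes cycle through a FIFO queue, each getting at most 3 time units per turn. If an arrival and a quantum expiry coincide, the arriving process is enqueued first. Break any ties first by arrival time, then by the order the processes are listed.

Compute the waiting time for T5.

Timeline: | T3 0-6 | T5 6-9 | T3 9-10 | T2 10-12 | T4 12-15 | T1 15-18 | T5 18-19 | T4 19-23 |
Completion: T1=18  T2=12  T3=10  T4=23  T5=19
Waiting(T5) = turnaround − burst = 15 − 4 = 11

11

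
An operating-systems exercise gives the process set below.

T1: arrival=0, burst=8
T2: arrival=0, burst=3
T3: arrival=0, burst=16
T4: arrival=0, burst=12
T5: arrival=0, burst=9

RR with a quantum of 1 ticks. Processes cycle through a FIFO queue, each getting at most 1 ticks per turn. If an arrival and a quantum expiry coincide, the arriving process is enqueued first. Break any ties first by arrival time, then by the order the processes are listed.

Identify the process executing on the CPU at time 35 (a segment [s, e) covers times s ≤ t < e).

Timeline: | T1 0-1 | T2 1-2 | T3 2-3 | T4 3-4 | T5 4-5 | T1 5-6 | T2 6-7 | T3 7-8 | T4 8-9 | T5 9-10 | T1 10-11 | T2 11-12 | T3 12-13 | T4 13-14 | T5 14-15 | T1 15-16 | T3 16-17 | T4 17-18 | T5 18-19 | T1 19-20 | T3 20-21 | T4 21-22 | T5 22-23 | T1 23-24 | T3 24-25 | T4 25-26 | T5 26-27 | T1 27-28 | T3 28-29 | T4 29-30 | T5 30-31 | T1 31-32 | T3 32-33 | T4 33-34 | T5 34-35 | T3 35-36 | T4 36-37 | T5 37-38 | T3 38-39 | T4 39-40 | T3 40-41 | T4 41-42 | T3 42-43 | T4 43-44 | T3 44-48 |
Completion: T1=32  T2=12  T3=48  T4=44  T5=38
Turnaround (C−A): T1=32  T2=12  T3=48  T4=44  T5=38

T3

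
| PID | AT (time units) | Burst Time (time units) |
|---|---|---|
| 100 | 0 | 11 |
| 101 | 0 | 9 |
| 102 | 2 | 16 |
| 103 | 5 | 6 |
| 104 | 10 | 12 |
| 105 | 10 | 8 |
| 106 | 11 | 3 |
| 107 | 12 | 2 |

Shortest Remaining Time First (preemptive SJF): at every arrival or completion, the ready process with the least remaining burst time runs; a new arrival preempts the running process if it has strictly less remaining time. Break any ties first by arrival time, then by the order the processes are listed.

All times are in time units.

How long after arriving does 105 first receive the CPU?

10

Timeline: | 101 0-9 | 103 9-11 | 106 11-14 | 107 14-16 | 103 16-20 | 105 20-28 | 100 28-39 | 104 39-51 | 102 51-67 |
Completion: 100=39  101=9  102=67  103=20  104=51  105=28  106=14  107=16
Turnaround (C−A): 100=39  101=9  102=65  103=15  104=41  105=18  106=3  107=4
Response(105) = first start − arrival = 20 − 10 = 10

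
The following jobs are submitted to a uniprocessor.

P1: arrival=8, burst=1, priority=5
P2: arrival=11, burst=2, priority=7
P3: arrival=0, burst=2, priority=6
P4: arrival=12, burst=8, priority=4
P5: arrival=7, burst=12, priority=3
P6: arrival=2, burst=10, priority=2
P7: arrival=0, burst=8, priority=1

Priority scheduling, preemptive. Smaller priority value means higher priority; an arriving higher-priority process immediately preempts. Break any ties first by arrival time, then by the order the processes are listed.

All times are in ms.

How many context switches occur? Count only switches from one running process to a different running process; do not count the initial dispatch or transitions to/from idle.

6

Timeline: | P7 0-8 | P6 8-18 | P5 18-30 | P4 30-38 | P1 38-39 | P3 39-41 | P2 41-43 |
Completion: P1=39  P2=43  P3=41  P4=38  P5=30  P6=18  P7=8
Turnaround (C−A): P1=31  P2=32  P3=41  P4=26  P5=23  P6=16  P7=8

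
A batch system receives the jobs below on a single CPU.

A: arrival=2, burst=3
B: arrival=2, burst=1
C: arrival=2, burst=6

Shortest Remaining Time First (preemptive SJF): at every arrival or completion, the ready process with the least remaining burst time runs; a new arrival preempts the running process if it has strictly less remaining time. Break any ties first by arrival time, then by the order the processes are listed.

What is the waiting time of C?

4

Timeline: | idle 0-2 | B 2-3 | A 3-6 | C 6-12 |
Completion: A=6  B=3  C=12
Turnaround (C−A): A=4  B=1  C=10
Waiting(C) = turnaround − burst = 10 − 6 = 4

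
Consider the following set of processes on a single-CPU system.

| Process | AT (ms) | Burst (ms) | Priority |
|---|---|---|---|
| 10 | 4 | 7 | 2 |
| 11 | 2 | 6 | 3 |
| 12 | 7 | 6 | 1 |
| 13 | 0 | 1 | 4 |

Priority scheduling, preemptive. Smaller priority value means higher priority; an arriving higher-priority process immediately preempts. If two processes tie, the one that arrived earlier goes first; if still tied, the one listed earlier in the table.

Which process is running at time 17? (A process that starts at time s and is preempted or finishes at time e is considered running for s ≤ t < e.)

11

Schedule: | 13 0-1 | idle 1-2 | 11 2-4 | 10 4-7 | 12 7-13 | 10 13-17 | 11 17-21 |
Completion: 10=17  11=21  12=13  13=1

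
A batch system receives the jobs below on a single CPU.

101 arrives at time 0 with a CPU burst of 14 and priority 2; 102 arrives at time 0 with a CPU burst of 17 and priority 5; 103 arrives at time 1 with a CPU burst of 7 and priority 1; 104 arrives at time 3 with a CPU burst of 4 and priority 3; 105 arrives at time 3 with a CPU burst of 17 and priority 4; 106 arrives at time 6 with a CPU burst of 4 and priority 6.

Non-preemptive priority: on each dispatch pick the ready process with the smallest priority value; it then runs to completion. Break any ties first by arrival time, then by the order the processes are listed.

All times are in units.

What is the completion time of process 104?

Gantt: | 101 0-14 | 103 14-21 | 104 21-25 | 105 25-42 | 102 42-59 | 106 59-63 |
Completion: 101=14  102=59  103=21  104=25  105=42  106=63
Turnaround (C−A): 101=14  102=59  103=20  104=22  105=39  106=57

25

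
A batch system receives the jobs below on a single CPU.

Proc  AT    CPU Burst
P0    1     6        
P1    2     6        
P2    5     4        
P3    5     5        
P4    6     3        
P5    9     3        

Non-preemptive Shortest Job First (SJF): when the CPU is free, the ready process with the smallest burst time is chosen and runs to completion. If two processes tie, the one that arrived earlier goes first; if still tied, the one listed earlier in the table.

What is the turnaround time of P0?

6

Gantt: | idle 0-1 | P0 1-7 | P4 7-10 | P5 10-13 | P2 13-17 | P3 17-22 | P1 22-28 |
Completion: P0=7  P1=28  P2=17  P3=22  P4=10  P5=13
Turnaround (C−A): P0=6  P1=26  P2=12  P3=17  P4=4  P5=4
Turnaround(P0) = completion − arrival = 7 − 1 = 6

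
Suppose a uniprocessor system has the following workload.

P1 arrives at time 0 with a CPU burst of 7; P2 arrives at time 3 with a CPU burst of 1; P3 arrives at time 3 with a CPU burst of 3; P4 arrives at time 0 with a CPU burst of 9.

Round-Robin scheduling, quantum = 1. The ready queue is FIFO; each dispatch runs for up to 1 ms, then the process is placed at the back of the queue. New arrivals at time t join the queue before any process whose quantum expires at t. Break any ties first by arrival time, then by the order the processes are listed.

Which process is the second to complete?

Timeline: | P1 0-1 | P4 1-2 | P1 2-3 | P4 3-4 | P2 4-5 | P3 5-6 | P1 6-7 | P4 7-8 | P3 8-9 | P1 9-10 | P4 10-11 | P3 11-12 | P1 12-13 | P4 13-14 | P1 14-15 | P4 15-16 | P1 16-17 | P4 17-20 |
Completion: P1=17  P2=5  P3=12  P4=20
Finish order: P2 → P3 → P1 → P4

P3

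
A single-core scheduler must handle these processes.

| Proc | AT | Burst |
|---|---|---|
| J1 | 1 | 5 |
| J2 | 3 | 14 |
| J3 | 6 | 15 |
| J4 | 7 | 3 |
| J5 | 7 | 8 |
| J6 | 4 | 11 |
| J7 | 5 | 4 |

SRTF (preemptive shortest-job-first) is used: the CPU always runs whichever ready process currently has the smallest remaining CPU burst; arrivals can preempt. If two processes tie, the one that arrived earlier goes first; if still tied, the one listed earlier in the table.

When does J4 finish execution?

13

Timeline: | idle 0-1 | J1 1-6 | J7 6-10 | J4 10-13 | J5 13-21 | J6 21-32 | J2 32-46 | J3 46-61 |
Completion: J1=6  J2=46  J3=61  J4=13  J5=21  J6=32  J7=10
Turnaround (C−A): J1=5  J2=43  J3=55  J4=6  J5=14  J6=28  J7=5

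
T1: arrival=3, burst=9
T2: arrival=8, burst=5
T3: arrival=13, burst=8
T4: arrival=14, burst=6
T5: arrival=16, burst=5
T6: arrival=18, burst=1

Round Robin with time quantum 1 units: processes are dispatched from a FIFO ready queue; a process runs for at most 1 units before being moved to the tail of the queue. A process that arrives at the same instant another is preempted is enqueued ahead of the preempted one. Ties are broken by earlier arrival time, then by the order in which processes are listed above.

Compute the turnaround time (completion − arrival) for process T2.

Gantt: | idle 0-3 | T1 3-8 | T2 8-9 | T1 9-10 | T2 10-11 | T1 11-12 | T2 12-13 | T1 13-14 | T3 14-15 | T2 15-16 | T4 16-17 | T1 17-18 | T3 18-19 | T5 19-20 | T2 20-21 | T4 21-22 | T6 22-23 | T3 23-24 | T5 24-25 | T4 25-26 | T3 26-27 | T5 27-28 | T4 28-29 | T3 29-30 | T5 30-31 | T4 31-32 | T3 32-33 | T5 33-34 | T4 34-35 | T3 35-37 |
Completion: T1=18  T2=21  T3=37  T4=35  T5=34  T6=23
Turnaround (C−A): T1=15  T2=13  T3=24  T4=21  T5=18  T6=5
Turnaround(T2) = completion − arrival = 21 − 8 = 13

13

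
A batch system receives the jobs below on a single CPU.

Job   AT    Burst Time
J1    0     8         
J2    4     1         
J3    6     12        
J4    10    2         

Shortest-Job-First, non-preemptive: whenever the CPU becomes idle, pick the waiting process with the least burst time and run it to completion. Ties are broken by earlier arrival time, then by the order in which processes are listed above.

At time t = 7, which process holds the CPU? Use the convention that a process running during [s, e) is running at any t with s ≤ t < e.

J1

Timeline: | J1 0-8 | J2 8-9 | J3 9-21 | J4 21-23 |
Completion: J1=8  J2=9  J3=21  J4=23
Turnaround (C−A): J1=8  J2=5  J3=15  J4=13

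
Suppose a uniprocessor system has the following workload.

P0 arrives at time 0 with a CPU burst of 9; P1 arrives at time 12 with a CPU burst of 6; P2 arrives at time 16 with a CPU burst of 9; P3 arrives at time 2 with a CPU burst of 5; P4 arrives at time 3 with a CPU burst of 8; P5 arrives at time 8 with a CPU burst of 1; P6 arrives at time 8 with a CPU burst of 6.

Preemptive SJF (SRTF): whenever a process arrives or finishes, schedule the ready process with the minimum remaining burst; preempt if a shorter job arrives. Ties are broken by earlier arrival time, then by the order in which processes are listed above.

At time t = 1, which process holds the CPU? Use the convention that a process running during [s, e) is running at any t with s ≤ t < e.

P0

Gantt: | P0 0-2 | P3 2-7 | P0 7-8 | P5 8-9 | P0 9-15 | P6 15-21 | P1 21-27 | P4 27-35 | P2 35-44 |
Completion: P0=15  P1=27  P2=44  P3=7  P4=35  P5=9  P6=21
Turnaround (C−A): P0=15  P1=15  P2=28  P3=5  P4=32  P5=1  P6=13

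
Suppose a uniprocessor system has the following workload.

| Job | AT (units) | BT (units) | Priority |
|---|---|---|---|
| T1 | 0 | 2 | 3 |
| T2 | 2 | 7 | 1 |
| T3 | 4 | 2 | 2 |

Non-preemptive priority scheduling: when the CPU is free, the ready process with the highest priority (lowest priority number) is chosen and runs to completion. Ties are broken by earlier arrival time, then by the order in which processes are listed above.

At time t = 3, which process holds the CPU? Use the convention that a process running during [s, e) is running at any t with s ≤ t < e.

T2

Gantt: | T1 0-2 | T2 2-9 | T3 9-11 |
Completion: T1=2  T2=9  T3=11
Turnaround (C−A): T1=2  T2=7  T3=7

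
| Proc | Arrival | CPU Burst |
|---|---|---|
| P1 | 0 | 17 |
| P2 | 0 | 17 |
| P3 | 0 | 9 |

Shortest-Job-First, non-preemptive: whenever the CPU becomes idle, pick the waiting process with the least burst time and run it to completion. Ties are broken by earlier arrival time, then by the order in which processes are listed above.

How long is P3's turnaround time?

9

Timeline: | P3 0-9 | P1 9-26 | P2 26-43 |
Completion: P1=26  P2=43  P3=9
Turnaround (C−A): P1=26  P2=43  P3=9
Turnaround(P3) = completion − arrival = 9 − 0 = 9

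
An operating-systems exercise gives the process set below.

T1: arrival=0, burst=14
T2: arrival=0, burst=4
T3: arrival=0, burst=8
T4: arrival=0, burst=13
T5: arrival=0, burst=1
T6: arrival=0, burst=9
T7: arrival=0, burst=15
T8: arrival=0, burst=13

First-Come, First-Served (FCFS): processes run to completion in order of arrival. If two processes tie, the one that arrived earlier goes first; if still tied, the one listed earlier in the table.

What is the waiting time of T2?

Gantt: | T1 0-14 | T2 14-18 | T3 18-26 | T4 26-39 | T5 39-40 | T6 40-49 | T7 49-64 | T8 64-77 |
Completion: T1=14  T2=18  T3=26  T4=39  T5=40  T6=49  T7=64  T8=77
Waiting(T2) = turnaround − burst = 18 − 4 = 14

14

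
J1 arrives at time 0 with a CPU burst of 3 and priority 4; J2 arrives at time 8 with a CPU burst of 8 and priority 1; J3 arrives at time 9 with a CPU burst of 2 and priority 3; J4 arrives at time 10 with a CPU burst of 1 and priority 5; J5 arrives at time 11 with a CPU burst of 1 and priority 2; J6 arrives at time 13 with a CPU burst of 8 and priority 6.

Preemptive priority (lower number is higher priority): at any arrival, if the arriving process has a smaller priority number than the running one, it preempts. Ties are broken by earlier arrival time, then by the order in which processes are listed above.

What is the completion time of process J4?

Timeline: | J1 0-3 | idle 3-8 | J2 8-16 | J5 16-17 | J3 17-19 | J4 19-20 | J6 20-28 |
Completion: J1=3  J2=16  J3=19  J4=20  J5=17  J6=28
Turnaround (C−A): J1=3  J2=8  J3=10  J4=10  J5=6  J6=15

20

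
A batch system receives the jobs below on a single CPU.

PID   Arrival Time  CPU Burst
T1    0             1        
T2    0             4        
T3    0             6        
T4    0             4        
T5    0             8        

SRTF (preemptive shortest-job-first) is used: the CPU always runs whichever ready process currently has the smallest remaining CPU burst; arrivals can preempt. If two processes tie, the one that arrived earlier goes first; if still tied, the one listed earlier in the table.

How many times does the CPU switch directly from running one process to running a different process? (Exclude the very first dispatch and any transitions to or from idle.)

Gantt: | T1 0-1 | T2 1-5 | T4 5-9 | T3 9-15 | T5 15-23 |
Completion: T1=1  T2=5  T3=15  T4=9  T5=23

4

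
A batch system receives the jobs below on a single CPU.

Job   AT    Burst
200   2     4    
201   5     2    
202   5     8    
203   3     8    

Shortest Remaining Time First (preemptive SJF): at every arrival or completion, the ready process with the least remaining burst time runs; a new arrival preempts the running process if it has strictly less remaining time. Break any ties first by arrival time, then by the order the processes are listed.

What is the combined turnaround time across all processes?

39

Timeline: | idle 0-2 | 200 2-6 | 201 6-8 | 203 8-16 | 202 16-24 |
Completion: 200=6  201=8  202=24  203=16
Turnaround (C−A): 200=4  201=3  202=19  203=13
Turnaround = completion − arrival: 200=4, 201=3, 202=19, 203=13
Total turnaround = 4 + 3 + 19 + 13 = 39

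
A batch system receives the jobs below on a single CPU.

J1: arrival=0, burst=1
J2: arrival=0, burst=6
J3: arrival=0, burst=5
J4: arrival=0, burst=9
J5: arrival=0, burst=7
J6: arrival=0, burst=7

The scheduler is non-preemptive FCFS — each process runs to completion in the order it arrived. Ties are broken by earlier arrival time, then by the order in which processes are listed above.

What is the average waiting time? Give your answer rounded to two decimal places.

11.50

Schedule: | J1 0-1 | J2 1-7 | J3 7-12 | J4 12-21 | J5 21-28 | J6 28-35 |
Completion: J1=1  J2=7  J3=12  J4=21  J5=28  J6=35
Waiting times: J1=0, J2=1, J3=7, J4=12, J5=21, J6=28
Average waiting = (0+1+7+12+21+28) / 6 = 69/6 = 11.50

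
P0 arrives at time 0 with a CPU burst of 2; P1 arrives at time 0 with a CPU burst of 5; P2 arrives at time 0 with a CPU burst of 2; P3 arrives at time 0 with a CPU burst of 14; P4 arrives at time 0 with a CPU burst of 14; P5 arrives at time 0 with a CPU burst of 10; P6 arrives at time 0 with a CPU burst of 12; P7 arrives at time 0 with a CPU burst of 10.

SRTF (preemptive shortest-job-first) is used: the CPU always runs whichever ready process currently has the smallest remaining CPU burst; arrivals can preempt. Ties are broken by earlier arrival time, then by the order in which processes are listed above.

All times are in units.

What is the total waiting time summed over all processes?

Timeline: | P0 0-2 | P2 2-4 | P1 4-9 | P5 9-19 | P7 19-29 | P6 29-41 | P3 41-55 | P4 55-69 |
Completion: P0=2  P1=9  P2=4  P3=55  P4=69  P5=19  P6=41  P7=29
Turnaround (C−A): P0=2  P1=9  P2=4  P3=55  P4=69  P5=19  P6=41  P7=29
Waiting = turnaround − burst: P0=0, P1=4, P2=2, P3=41, P4=55, P5=9, P6=29, P7=19
Total waiting = 0 + 4 + 2 + 41 + 55 + 9 + 29 + 19 = 159

159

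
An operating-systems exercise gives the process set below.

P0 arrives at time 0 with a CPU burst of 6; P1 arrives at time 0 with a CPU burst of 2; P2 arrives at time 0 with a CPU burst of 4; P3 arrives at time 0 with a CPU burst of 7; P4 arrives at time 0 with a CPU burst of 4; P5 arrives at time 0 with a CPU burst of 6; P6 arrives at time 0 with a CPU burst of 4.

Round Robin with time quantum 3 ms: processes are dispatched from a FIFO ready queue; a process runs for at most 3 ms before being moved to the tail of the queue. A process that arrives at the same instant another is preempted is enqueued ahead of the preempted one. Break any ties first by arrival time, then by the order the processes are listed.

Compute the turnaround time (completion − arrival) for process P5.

Timeline: | P0 0-3 | P1 3-5 | P2 5-8 | P3 8-11 | P4 11-14 | P5 14-17 | P6 17-20 | P0 20-23 | P2 23-24 | P3 24-27 | P4 27-28 | P5 28-31 | P6 31-32 | P3 32-33 |
Completion: P0=23  P1=5  P2=24  P3=33  P4=28  P5=31  P6=32
Turnaround (C−A): P0=23  P1=5  P2=24  P3=33  P4=28  P5=31  P6=32
Turnaround(P5) = completion − arrival = 31 − 0 = 31

31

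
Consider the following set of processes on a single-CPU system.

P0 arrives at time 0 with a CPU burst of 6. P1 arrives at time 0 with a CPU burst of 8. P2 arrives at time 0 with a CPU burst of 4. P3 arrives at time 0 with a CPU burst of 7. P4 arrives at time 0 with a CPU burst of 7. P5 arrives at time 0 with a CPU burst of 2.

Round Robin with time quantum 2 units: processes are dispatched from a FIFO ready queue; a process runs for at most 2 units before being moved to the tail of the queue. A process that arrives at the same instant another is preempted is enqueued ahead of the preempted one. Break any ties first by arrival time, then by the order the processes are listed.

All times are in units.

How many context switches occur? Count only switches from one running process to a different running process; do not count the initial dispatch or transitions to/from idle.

17

Gantt: | P0 0-2 | P1 2-4 | P2 4-6 | P3 6-8 | P4 8-10 | P5 10-12 | P0 12-14 | P1 14-16 | P2 16-18 | P3 18-20 | P4 20-22 | P0 22-24 | P1 24-26 | P3 26-28 | P4 28-30 | P1 30-32 | P3 32-33 | P4 33-34 |
Completion: P0=24  P1=32  P2=18  P3=33  P4=34  P5=12
Turnaround (C−A): P0=24  P1=32  P2=18  P3=33  P4=34  P5=12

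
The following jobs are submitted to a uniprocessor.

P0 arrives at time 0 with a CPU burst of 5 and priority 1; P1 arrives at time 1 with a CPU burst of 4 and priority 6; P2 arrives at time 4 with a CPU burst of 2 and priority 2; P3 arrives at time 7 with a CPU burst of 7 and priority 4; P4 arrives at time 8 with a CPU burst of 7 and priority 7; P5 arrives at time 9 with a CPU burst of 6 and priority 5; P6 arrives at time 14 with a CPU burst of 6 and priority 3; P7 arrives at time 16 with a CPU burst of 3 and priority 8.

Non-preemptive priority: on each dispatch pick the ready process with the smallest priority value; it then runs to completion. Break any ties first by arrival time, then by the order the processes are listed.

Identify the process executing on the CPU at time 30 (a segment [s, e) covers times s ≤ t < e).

P4

Gantt: | P0 0-5 | P2 5-7 | P3 7-14 | P6 14-20 | P5 20-26 | P1 26-30 | P4 30-37 | P7 37-40 |
Completion: P0=5  P1=30  P2=7  P3=14  P4=37  P5=26  P6=20  P7=40
Turnaround (C−A): P0=5  P1=29  P2=3  P3=7  P4=29  P5=17  P6=6  P7=24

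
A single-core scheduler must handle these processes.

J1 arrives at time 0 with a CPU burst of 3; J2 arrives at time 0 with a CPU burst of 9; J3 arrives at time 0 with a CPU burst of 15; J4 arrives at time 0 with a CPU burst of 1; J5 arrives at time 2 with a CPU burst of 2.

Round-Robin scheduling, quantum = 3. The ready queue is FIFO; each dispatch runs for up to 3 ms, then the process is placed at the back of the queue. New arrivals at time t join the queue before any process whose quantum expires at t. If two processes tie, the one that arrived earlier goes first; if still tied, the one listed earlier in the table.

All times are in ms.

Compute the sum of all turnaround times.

74

Schedule: | J1 0-3 | J2 3-6 | J3 6-9 | J4 9-10 | J5 10-12 | J2 12-15 | J3 15-18 | J2 18-21 | J3 21-30 |
Completion: J1=3  J2=21  J3=30  J4=10  J5=12
Turnaround = completion − arrival: J1=3, J2=21, J3=30, J4=10, J5=10
Total turnaround = 3 + 21 + 30 + 10 + 10 = 74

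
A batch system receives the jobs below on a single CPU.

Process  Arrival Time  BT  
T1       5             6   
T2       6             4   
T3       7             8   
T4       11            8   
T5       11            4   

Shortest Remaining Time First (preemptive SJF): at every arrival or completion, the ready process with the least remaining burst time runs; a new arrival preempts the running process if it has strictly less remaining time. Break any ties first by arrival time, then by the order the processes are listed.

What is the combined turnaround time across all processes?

66

Gantt: | idle 0-5 | T1 5-6 | T2 6-10 | T1 10-15 | T5 15-19 | T3 19-27 | T4 27-35 |
Completion: T1=15  T2=10  T3=27  T4=35  T5=19
Turnaround = completion − arrival: T1=10, T2=4, T3=20, T4=24, T5=8
Total turnaround = 10 + 4 + 20 + 24 + 8 = 66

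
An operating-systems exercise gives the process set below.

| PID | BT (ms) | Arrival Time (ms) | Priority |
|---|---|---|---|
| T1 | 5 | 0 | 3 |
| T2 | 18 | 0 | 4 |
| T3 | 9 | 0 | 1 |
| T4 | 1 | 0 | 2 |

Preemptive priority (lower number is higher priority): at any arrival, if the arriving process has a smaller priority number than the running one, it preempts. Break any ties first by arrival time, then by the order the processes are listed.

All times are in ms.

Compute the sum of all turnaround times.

Gantt: | T3 0-9 | T4 9-10 | T1 10-15 | T2 15-33 |
Completion: T1=15  T2=33  T3=9  T4=10
Turnaround (C−A): T1=15  T2=33  T3=9  T4=10
Turnaround = completion − arrival: T1=15, T2=33, T3=9, T4=10
Total turnaround = 15 + 33 + 9 + 10 = 67

67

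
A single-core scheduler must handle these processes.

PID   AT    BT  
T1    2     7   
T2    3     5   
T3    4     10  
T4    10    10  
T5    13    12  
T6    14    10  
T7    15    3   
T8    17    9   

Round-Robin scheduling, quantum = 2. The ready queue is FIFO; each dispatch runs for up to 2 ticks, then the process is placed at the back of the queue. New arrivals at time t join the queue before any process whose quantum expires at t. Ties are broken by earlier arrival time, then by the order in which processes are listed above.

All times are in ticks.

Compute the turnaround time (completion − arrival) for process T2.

Gantt: | idle 0-2 | T1 2-4 | T2 4-6 | T3 6-8 | T1 8-10 | T2 10-12 | T3 12-14 | T4 14-16 | T1 16-18 | T2 18-19 | T5 19-21 | T6 21-23 | T3 23-25 | T7 25-27 | T4 27-29 | T8 29-31 | T1 31-32 | T5 32-34 | T6 34-36 | T3 36-38 | T7 38-39 | T4 39-41 | T8 41-43 | T5 43-45 | T6 45-47 | T3 47-49 | T4 49-51 | T8 51-53 | T5 53-55 | T6 55-57 | T4 57-59 | T8 59-61 | T5 61-63 | T6 63-65 | T8 65-66 | T5 66-68 |
Completion: T1=32  T2=19  T3=49  T4=59  T5=68  T6=65  T7=39  T8=66
Turnaround (C−A): T1=30  T2=16  T3=45  T4=49  T5=55  T6=51  T7=24  T8=49
Turnaround(T2) = completion − arrival = 19 − 3 = 16

16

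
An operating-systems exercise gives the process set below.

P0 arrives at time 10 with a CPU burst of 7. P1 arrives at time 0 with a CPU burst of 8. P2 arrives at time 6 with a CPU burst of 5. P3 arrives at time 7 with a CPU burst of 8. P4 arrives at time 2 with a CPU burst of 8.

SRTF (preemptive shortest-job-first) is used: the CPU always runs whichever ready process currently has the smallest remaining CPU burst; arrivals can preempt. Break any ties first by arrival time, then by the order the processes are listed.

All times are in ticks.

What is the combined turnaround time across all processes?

80

Schedule: | P1 0-8 | P2 8-13 | P0 13-20 | P4 20-28 | P3 28-36 |
Completion: P0=20  P1=8  P2=13  P3=36  P4=28
Turnaround = completion − arrival: P0=10, P1=8, P2=7, P3=29, P4=26
Total turnaround = 10 + 8 + 7 + 29 + 26 = 80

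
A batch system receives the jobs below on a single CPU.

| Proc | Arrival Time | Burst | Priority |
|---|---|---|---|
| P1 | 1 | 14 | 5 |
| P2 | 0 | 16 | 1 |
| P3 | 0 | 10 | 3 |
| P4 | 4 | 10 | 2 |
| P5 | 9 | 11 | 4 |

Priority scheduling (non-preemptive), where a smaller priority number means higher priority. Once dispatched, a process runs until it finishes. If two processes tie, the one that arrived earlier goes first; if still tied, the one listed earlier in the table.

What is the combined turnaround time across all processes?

Schedule: | P2 0-16 | P4 16-26 | P3 26-36 | P5 36-47 | P1 47-61 |
Completion: P1=61  P2=16  P3=36  P4=26  P5=47
Turnaround (C−A): P1=60  P2=16  P3=36  P4=22  P5=38
Turnaround = completion − arrival: P1=60, P2=16, P3=36, P4=22, P5=38
Total turnaround = 60 + 16 + 36 + 22 + 38 = 172

172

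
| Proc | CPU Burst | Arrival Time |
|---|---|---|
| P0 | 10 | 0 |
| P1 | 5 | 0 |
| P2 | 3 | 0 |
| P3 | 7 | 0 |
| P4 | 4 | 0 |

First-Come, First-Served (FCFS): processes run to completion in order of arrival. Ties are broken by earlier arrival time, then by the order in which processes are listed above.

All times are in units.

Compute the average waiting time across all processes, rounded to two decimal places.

Timeline: | P0 0-10 | P1 10-15 | P2 15-18 | P3 18-25 | P4 25-29 |
Completion: P0=10  P1=15  P2=18  P3=25  P4=29
Turnaround (C−A): P0=10  P1=15  P2=18  P3=25  P4=29
Waiting times: P0=0, P1=10, P2=15, P3=18, P4=25
Average waiting = (0+10+15+18+25) / 5 = 68/5 = 13.60

13.60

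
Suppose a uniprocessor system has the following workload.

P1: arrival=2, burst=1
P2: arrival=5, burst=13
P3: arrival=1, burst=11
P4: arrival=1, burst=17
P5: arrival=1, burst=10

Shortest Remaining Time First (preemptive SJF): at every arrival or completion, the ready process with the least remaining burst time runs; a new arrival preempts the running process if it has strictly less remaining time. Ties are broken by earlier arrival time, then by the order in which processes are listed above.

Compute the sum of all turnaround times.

117

Timeline: | idle 0-1 | P5 1-2 | P1 2-3 | P5 3-12 | P3 12-23 | P2 23-36 | P4 36-53 |
Completion: P1=3  P2=36  P3=23  P4=53  P5=12
Turnaround (C−A): P1=1  P2=31  P3=22  P4=52  P5=11
Turnaround = completion − arrival: P1=1, P2=31, P3=22, P4=52, P5=11
Total turnaround = 1 + 31 + 22 + 52 + 11 = 117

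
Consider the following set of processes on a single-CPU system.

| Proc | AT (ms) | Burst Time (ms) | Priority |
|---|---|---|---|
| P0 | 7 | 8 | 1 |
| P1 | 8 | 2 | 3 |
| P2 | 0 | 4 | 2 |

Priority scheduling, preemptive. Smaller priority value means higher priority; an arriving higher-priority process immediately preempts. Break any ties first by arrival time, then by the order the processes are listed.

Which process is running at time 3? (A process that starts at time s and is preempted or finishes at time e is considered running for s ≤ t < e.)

P2

Schedule: | P2 0-4 | idle 4-7 | P0 7-15 | P1 15-17 |
Completion: P0=15  P1=17  P2=4
Turnaround (C−A): P0=8  P1=9  P2=4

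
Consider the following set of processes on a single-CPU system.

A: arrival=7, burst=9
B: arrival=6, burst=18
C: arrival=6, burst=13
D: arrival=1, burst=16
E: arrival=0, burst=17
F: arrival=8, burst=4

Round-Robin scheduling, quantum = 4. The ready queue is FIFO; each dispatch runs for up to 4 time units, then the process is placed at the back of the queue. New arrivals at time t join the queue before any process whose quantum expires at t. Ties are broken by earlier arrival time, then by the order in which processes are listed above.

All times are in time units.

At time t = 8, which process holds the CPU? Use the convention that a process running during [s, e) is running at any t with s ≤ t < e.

Gantt: | E 0-4 | D 4-8 | E 8-12 | B 12-16 | C 16-20 | A 20-24 | F 24-28 | D 28-32 | E 32-36 | B 36-40 | C 40-44 | A 44-48 | D 48-52 | E 52-56 | B 56-60 | C 60-64 | A 64-65 | D 65-69 | E 69-70 | B 70-74 | C 74-75 | B 75-77 |
Completion: A=65  B=77  C=75  D=69  E=70  F=28
Turnaround (C−A): A=58  B=71  C=69  D=68  E=70  F=20

E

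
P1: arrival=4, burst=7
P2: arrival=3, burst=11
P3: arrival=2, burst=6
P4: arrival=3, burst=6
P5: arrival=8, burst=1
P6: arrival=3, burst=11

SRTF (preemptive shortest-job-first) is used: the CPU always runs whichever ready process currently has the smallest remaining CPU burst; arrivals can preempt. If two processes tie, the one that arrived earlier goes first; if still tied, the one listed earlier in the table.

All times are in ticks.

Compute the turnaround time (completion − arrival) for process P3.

6

Timeline: | idle 0-2 | P3 2-8 | P5 8-9 | P4 9-15 | P1 15-22 | P2 22-33 | P6 33-44 |
Completion: P1=22  P2=33  P3=8  P4=15  P5=9  P6=44
Turnaround (C−A): P1=18  P2=30  P3=6  P4=12  P5=1  P6=41
Turnaround(P3) = completion − arrival = 8 − 2 = 6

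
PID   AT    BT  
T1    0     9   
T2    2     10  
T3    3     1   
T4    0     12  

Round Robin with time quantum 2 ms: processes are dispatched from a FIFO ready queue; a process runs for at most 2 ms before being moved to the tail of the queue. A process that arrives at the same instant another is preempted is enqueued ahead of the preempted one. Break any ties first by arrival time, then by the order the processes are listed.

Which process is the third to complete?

Timeline: | T1 0-2 | T4 2-4 | T2 4-6 | T1 6-8 | T3 8-9 | T4 9-11 | T2 11-13 | T1 13-15 | T4 15-17 | T2 17-19 | T1 19-21 | T4 21-23 | T2 23-25 | T1 25-26 | T4 26-28 | T2 28-30 | T4 30-32 |
Completion: T1=26  T2=30  T3=9  T4=32
Turnaround (C−A): T1=26  T2=28  T3=6  T4=32
Finish order: T3 → T1 → T2 → T4

T2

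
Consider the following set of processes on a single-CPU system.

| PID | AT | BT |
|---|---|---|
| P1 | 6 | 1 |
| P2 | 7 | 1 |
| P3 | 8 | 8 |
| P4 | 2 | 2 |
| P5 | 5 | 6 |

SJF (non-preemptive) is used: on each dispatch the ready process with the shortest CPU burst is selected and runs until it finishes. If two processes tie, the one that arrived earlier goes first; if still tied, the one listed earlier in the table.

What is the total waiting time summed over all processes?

Schedule: | idle 0-2 | P4 2-4 | idle 4-5 | P5 5-11 | P1 11-12 | P2 12-13 | P3 13-21 |
Completion: P1=12  P2=13  P3=21  P4=4  P5=11
Turnaround (C−A): P1=6  P2=6  P3=13  P4=2  P5=6
Waiting = turnaround − burst: P1=5, P2=5, P3=5, P4=0, P5=0
Total waiting = 5 + 5 + 5 + 0 + 0 = 15

15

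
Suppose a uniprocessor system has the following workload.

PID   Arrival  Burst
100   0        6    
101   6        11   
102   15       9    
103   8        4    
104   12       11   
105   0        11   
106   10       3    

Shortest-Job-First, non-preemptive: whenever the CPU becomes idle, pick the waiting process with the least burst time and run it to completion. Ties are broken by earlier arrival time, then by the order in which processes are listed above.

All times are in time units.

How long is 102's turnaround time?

18

Gantt: | 100 0-6 | 105 6-17 | 106 17-20 | 103 20-24 | 102 24-33 | 101 33-44 | 104 44-55 |
Completion: 100=6  101=44  102=33  103=24  104=55  105=17  106=20
Turnaround (C−A): 100=6  101=38  102=18  103=16  104=43  105=17  106=10
Turnaround(102) = completion − arrival = 33 − 15 = 18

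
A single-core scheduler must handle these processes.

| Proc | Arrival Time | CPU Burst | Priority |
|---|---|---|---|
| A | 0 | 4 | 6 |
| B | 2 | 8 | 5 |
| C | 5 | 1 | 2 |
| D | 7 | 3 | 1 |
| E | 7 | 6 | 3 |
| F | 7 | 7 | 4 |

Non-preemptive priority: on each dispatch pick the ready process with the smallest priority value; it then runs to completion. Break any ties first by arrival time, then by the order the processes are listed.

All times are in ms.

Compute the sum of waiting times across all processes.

Gantt: | A 0-4 | B 4-12 | D 12-15 | C 15-16 | E 16-22 | F 22-29 |
Completion: A=4  B=12  C=16  D=15  E=22  F=29
Turnaround (C−A): A=4  B=10  C=11  D=8  E=15  F=22
Waiting = turnaround − burst: A=0, B=2, C=10, D=5, E=9, F=15
Total waiting = 0 + 2 + 10 + 5 + 9 + 15 = 41

41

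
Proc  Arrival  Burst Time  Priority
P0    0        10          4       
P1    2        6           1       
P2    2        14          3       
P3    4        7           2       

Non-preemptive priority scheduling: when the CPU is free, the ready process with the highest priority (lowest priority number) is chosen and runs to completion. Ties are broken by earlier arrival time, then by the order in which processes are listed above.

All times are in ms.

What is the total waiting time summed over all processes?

41

Timeline: | P0 0-10 | P1 10-16 | P3 16-23 | P2 23-37 |
Completion: P0=10  P1=16  P2=37  P3=23
Waiting = turnaround − burst: P0=0, P1=8, P2=21, P3=12
Total waiting = 0 + 8 + 21 + 12 = 41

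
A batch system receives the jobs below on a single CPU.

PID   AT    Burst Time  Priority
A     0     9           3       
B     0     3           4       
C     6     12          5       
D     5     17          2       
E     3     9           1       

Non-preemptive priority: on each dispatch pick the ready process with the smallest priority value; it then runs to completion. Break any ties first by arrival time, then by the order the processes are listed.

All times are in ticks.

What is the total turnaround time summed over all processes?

136

Gantt: | A 0-9 | E 9-18 | D 18-35 | B 35-38 | C 38-50 |
Completion: A=9  B=38  C=50  D=35  E=18
Turnaround (C−A): A=9  B=38  C=44  D=30  E=15
Turnaround = completion − arrival: A=9, B=38, C=44, D=30, E=15
Total turnaround = 9 + 38 + 44 + 30 + 15 = 136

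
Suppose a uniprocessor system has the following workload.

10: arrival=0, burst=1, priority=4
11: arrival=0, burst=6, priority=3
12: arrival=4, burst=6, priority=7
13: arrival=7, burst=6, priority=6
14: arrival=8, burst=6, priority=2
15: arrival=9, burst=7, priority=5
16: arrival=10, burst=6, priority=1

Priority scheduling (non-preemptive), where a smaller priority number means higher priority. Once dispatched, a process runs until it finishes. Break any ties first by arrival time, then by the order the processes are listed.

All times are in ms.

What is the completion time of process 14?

Timeline: | 11 0-6 | 10 6-7 | 13 7-13 | 16 13-19 | 14 19-25 | 15 25-32 | 12 32-38 |
Completion: 10=7  11=6  12=38  13=13  14=25  15=32  16=19
Turnaround (C−A): 10=7  11=6  12=34  13=6  14=17  15=23  16=9

25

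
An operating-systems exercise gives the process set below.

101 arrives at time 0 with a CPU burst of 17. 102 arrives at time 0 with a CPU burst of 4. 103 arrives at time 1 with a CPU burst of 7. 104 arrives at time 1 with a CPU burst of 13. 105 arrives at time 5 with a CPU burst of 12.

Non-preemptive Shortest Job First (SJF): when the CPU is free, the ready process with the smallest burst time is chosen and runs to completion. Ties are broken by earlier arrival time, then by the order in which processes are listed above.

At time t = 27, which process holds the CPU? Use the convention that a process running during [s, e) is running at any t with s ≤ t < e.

104

Timeline: | 102 0-4 | 103 4-11 | 105 11-23 | 104 23-36 | 101 36-53 |
Completion: 101=53  102=4  103=11  104=36  105=23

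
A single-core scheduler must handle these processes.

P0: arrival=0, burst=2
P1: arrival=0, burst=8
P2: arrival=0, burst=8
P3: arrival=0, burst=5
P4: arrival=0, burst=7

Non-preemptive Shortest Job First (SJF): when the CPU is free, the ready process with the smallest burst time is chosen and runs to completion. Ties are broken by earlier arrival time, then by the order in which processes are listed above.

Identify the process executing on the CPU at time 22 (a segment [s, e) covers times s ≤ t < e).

P2

Timeline: | P0 0-2 | P3 2-7 | P4 7-14 | P1 14-22 | P2 22-30 |
Completion: P0=2  P1=22  P2=30  P3=7  P4=14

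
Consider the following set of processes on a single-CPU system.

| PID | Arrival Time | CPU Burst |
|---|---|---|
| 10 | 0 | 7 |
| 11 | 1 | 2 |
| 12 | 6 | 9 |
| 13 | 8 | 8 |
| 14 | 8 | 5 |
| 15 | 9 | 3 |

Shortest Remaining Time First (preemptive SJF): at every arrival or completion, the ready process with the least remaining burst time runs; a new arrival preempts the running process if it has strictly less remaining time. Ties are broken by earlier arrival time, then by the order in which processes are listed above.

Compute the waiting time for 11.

Gantt: | 10 0-1 | 11 1-3 | 10 3-9 | 15 9-12 | 14 12-17 | 13 17-25 | 12 25-34 |
Completion: 10=9  11=3  12=34  13=25  14=17  15=12
Waiting(11) = turnaround − burst = 2 − 2 = 0

0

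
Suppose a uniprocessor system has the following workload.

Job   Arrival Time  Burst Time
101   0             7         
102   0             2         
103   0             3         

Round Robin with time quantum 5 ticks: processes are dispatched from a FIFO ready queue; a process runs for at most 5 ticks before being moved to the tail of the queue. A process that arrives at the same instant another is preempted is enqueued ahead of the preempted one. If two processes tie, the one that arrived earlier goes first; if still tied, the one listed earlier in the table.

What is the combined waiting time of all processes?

Schedule: | 101 0-5 | 102 5-7 | 103 7-10 | 101 10-12 |
Completion: 101=12  102=7  103=10
Turnaround (C−A): 101=12  102=7  103=10
Waiting = turnaround − burst: 101=5, 102=5, 103=7
Total waiting = 5 + 5 + 7 = 17

17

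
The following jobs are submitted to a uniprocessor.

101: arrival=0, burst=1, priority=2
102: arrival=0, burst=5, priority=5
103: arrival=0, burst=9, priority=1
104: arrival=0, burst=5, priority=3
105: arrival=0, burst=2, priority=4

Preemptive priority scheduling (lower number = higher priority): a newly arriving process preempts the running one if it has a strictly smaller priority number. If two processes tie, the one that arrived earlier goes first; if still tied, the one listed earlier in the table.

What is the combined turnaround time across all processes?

73

Gantt: | 103 0-9 | 101 9-10 | 104 10-15 | 105 15-17 | 102 17-22 |
Completion: 101=10  102=22  103=9  104=15  105=17
Turnaround = completion − arrival: 101=10, 102=22, 103=9, 104=15, 105=17
Total turnaround = 10 + 22 + 9 + 15 + 17 = 73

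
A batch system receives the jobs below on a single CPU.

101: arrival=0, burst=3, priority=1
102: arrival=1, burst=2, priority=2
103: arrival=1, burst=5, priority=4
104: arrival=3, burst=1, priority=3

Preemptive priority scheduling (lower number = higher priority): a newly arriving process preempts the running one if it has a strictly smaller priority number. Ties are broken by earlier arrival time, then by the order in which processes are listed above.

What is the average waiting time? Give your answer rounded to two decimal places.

Schedule: | 101 0-3 | 102 3-5 | 104 5-6 | 103 6-11 |
Completion: 101=3  102=5  103=11  104=6
Turnaround (C−A): 101=3  102=4  103=10  104=3
Waiting times: 101=0, 102=2, 103=5, 104=2
Average waiting = (0+2+5+2) / 4 = 9/4 = 2.25

2.25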